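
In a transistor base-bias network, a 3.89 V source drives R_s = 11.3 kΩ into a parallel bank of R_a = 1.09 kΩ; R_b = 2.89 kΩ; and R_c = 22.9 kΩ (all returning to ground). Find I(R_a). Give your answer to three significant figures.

I ≈ 0.226 mA

Equivalent of the parallel group: R_p = 0.7650 kΩ.
Node voltage V_A = V_DC · R_p/(R_s + R_p) = 3.89 × 0.06341 = 0.2467 V.
Branch current I = V_A/R_a = 0.2467/1.09 = 0.2263 mA.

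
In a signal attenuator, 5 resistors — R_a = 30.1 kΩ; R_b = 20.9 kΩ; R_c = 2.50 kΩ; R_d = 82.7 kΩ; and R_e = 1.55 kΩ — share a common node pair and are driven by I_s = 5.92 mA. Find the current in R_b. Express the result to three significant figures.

I ≈ 0.249 mA

ΣG = 1/30.1 + 1/20.9 + 1/2.50 + 1/82.7 + 1/1.55 = 1.138.
By the current-divider rule, I = I_s · G_k/ΣG = 5.92 × 0.04203 = 0.2488 mA.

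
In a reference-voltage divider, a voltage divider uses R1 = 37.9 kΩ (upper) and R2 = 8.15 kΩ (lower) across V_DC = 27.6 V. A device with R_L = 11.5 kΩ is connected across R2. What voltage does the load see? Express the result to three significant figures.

R2 ‖ R_L = (8.15 × 11.5)/(8.15 + 11.5) = 4.770 kΩ.
Now apply the divider: V_out = 27.6 × 0.1118 = 3.085 V.
(Unloaded it would be 4.88 V; the load pulls it down.)

V_out ≈ 3.09 V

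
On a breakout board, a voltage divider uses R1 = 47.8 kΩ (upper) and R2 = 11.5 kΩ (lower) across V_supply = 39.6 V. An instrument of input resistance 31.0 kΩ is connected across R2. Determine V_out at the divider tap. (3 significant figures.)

First combine the lower leg with the load: R2 ‖ R_L = 8.388 kΩ.
Voltage divider with the loaded lower leg: V_out = 39.6 × 8.388/(47.8 + 8.388) = 39.6 × 0.1493 = 5.912 V.
(Unloaded it would be 7.68 V; the load pulls it down.)

V_out ≈ 5.91 V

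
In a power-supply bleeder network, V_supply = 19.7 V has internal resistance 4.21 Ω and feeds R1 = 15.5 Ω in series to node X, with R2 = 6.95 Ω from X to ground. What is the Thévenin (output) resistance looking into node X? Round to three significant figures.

R1' = 4.21 + 15.5 = 19.71 Ω (source resistance + R1).
With V_supply suppressed (replaced by a short), R_th = R1' ‖ R2 = (19.71 × 6.95)/(19.71 + 6.95) = 5.138 Ω.

R_th ≈ 5.14 Ω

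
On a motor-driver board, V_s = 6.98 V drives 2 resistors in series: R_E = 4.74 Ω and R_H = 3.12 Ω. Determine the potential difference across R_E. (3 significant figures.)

Series total: ΣR = 4.74 + 3.12 = 7.860 Ω.
By the voltage-divider rule, V = 6.98 × 4.740/7.860 = 4.209 V.

V ≈ 4.21 V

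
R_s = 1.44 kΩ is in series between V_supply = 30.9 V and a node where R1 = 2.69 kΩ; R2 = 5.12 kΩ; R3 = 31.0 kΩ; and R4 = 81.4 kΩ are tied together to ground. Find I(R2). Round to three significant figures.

Parallel bank: R_p = 1/(1/2.69 + 1/5.12 + 1/31.0 + 1/81.4) = 1.635 kΩ.
Node voltage V_A = V_supply · R_p/(R_s + R_p) = 30.9 × 0.5317 = 16.43 V.
I(R2) = V_A / R2 = 16.43/5.12 = 3.209 mA.

I ≈ 3.21 mA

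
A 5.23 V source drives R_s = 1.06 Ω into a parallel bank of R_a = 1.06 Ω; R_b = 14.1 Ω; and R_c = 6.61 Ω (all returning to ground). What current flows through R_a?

Parallel bank: R_p = 1/(1/1.06 + 1/14.1 + 1/6.61) = 0.8579 Ω.
V_A = 5.23 × 0.8579/1.918 = 2.339 V.
Branch current I = V_A/R_a = 2.339/1.06 = 2.207 A.

I ≈ 2.21 A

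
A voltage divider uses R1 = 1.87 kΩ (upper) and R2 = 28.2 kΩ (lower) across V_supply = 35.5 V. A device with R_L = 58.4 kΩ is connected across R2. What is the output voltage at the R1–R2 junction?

V_out ≈ 32.3 V

R2 ‖ R_L = (28.2 × 58.4)/(28.2 + 58.4) = 19.02 kΩ.
Voltage divider with the loaded lower leg: V_out = 35.5 × 19.02/(1.87 + 19.02) = 35.5 × 0.9105 = 32.32 V.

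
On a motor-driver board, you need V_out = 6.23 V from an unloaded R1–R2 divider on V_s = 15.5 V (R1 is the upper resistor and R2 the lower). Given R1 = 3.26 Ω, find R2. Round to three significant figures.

R2 ≈ 2.19 Ω

Required fraction k = V_out/V_s = 0.4019.
So R2 = R1 · V_out/(V_s − V_out) = 3.26 × 6.23/(15.5 − 6.23) = 3.26 × 0.6721 = 2.191 Ω.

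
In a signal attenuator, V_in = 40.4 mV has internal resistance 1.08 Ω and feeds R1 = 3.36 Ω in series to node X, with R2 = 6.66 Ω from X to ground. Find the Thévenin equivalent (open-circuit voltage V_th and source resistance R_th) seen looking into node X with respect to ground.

R1' = 1.08 + 3.36 = 4.440 Ω (source resistance + R1).
Open-circuit (no load on X): V_th = V_in · R2/(R1' + R2) = 40.4 × 6.66/(4.440 + 6.66) = 24.24 mV.
Zeroing V_in shorts the top of R1' to ground, so R_th = R1' ‖ R2 = 2.664 Ω.

V_th ≈ 24.2 mV, R_th ≈ 2.66 Ω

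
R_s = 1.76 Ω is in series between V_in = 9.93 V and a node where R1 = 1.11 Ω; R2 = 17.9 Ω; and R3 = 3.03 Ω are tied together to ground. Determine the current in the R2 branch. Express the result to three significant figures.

I ≈ 0.170 A

Parallel bank: R_p = 1/(1/1.11 + 1/17.9 + 1/3.03) = 0.7771 Ω.
V_A = 9.93 × 0.7771/2.537 = 3.042 V.
I(R2) = V_A / R2 = 3.042/17.9 = 0.1699 A.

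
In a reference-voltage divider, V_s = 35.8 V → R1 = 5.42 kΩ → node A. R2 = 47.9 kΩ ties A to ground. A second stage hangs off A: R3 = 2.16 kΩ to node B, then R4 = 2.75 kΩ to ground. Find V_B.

Looking into the second stage from A: R3 + R4 = 4.910 kΩ appears in parallel with R2.
Effective lower resistance at A: R2 ‖ 4.910 = 4.453 kΩ.
First divider: V_A = V_s · 4.453/(5.42 + 4.453) = 16.15 V.
V_B = V_A × 0.5601 = 9.044 V.

V_B ≈ 9.04 V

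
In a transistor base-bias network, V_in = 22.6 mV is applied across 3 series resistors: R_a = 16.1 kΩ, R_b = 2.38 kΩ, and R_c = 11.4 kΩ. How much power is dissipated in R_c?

The common current is I = 22.6/29.88 = 0.7564 µA.
V(R_c) = I·R = 8.622 mV; P = V·I = 8.622 × 0.7564 = 6.522 nW.

P ≈ 6.52 nW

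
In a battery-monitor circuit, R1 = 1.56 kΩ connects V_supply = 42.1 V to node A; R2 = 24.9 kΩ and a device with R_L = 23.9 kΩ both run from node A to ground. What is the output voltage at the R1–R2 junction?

R2 ‖ R_L = (24.9 × 23.9)/(24.9 + 23.9) = 12.19 kΩ.
Now apply the divider: V_out = 42.1 × 0.8866 = 37.33 V.

V_out ≈ 37.3 V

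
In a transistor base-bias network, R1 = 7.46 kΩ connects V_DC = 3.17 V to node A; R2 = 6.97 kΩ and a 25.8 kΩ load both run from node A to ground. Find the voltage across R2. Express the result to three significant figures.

R2 ‖ R_L = (6.97 × 25.8)/(6.97 + 25.8) = 5.488 kΩ.
Voltage divider with the loaded lower leg: V_out = 3.17 × 5.488/(7.46 + 5.488) = 3.17 × 0.4238 = 1.344 V.

V_out ≈ 1.34 V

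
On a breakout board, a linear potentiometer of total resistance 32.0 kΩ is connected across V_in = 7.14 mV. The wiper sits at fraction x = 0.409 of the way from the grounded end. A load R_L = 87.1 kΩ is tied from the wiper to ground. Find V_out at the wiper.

V_out ≈ 2.68 mV

Split the track: R_lower = x·R_p = 13.09 kΩ, R_upper = (1−x)·R_p = 18.91 kΩ.
Lower segment in parallel with the load: 13.09 ‖ 87.1 = 11.38 kΩ.
Loaded-divider output: V_out = 7.14 × 0.3756 = 2.682 mV.
(Unloaded: V_out = x·V_in = 2.92 mV.)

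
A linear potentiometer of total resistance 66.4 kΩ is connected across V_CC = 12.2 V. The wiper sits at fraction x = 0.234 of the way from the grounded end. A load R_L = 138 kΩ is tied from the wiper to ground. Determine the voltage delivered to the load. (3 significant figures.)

The pot divides into 50.86 kΩ above the wiper and 15.54 kΩ below.
(x·R_p) ‖ R_L = 13.97 kΩ.
Loaded-divider output: V_out = 12.2 × 0.2154 = 2.628 V.

V_out ≈ 2.63 V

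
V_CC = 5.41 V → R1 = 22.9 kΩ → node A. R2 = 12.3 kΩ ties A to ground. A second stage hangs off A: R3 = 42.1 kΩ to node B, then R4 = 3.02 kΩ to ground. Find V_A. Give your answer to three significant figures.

V_A ≈ 1.61 V

The second stage (R3 + R4 = 45.12 kΩ) loads node A in parallel with R2.
Effective lower resistance at A: R2 ‖ 45.12 = 9.665 kΩ.
So V_A = 5.41 × 0.2968 = 1.606 V.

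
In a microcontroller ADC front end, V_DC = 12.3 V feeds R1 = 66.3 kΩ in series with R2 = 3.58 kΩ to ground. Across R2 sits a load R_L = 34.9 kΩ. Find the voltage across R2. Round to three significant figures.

V_out ≈ 0.574 V

First combine the lower leg with the load: R2 ‖ R_L = 3.247 kΩ.
Voltage divider with the loaded lower leg: V_out = 12.3 × 3.247/(66.3 + 3.247) = 12.3 × 0.04669 = 0.5742 V.
(Unloaded it would be 0.630 V; the load pulls it down.)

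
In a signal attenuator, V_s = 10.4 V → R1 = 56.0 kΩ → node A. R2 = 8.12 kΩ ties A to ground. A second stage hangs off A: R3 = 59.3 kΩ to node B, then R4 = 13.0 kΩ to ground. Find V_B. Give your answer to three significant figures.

The second stage (R3 + R4 = 72.30 kΩ) loads node A in parallel with R2.
Effective lower resistance at A: R2 ‖ 72.30 = 7.300 kΩ.
First divider: V_A = V_s · 7.300/(56.0 + 7.300) = 1.199 V.
V_B = V_A × 0.1798 = 0.2157 V.

V_B ≈ 0.216 V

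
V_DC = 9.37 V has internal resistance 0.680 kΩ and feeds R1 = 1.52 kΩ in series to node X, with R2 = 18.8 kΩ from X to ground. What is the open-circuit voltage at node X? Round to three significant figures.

R1' = 0.680 + 1.52 = 2.200 kΩ (source resistance + R1).
Open-circuit (no load on X): V_th = V_DC · R2/(R1' + R2) = 9.37 × 18.8/(2.200 + 18.8) = 8.388 V.

V_th ≈ 8.39 V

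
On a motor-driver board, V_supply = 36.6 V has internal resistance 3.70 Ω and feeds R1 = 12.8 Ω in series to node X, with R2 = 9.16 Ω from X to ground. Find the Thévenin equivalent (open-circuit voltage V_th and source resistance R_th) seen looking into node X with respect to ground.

R1' = 3.70 + 12.8 = 16.50 Ω (source resistance + R1).
V_th is the unloaded tap voltage: V_supply · R2/(R1'+R2) = 36.6 × 0.3570 = 13.07 V.
Zeroing V_supply shorts the top of R1' to ground, so R_th = R1' ‖ R2 = 5.890 Ω.

V_th ≈ 13.1 V, R_th ≈ 5.89 Ω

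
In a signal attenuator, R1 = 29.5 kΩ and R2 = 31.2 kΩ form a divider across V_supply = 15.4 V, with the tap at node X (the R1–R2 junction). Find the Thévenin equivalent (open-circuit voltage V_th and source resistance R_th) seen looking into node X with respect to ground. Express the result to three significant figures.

V_th is the unloaded tap voltage: V_supply · R2/(R1+R2) = 15.4 × 0.5140 = 7.916 V.
Looking into X with the source shorted: R_th = R1·R2/(R1+R2) = 29.50 × 31.2/60.70 = 15.16 kΩ.

V_th ≈ 7.92 V, R_th ≈ 15.2 kΩ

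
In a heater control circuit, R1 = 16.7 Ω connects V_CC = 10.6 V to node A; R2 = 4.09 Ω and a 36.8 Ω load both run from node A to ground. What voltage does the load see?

V_out ≈ 1.91 V

R2 ‖ R_L = (4.09 × 36.8)/(4.09 + 36.8) = 3.681 Ω.
Now apply the divider: V_out = 10.6 × 0.1806 = 1.914 V.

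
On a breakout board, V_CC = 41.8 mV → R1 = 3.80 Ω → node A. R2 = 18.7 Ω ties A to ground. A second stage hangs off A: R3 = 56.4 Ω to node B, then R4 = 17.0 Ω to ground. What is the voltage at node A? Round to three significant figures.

V_A ≈ 33.3 mV

The second stage (R3 + R4 = 73.40 Ω) loads node A in parallel with R2.
Effective lower resistance at A: R2 ‖ 73.40 = 14.90 Ω.
So V_A = 41.8 × 0.7968 = 33.31 mV.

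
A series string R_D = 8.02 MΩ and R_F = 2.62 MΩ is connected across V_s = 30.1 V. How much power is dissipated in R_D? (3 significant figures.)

The common current is I = 30.1/10.64 = 2.829 µA.
V(R_D) = I·R = 22.69 V; P = V·I = 22.69 × 2.829 = 64.18 µW.

P ≈ 64.2 µW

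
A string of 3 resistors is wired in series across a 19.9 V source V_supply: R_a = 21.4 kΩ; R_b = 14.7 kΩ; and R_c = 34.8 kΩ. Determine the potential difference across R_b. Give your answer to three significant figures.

Series total: ΣR = 21.4 + 14.7 + 34.8 = 70.90 kΩ.
V = V_supply · R/ΣR = 19.9 × 0.2073 = 4.126 V.

V ≈ 4.13 V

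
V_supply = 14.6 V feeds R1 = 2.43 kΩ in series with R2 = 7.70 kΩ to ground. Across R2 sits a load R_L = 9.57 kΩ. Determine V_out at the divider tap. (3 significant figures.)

V_out ≈ 9.30 V

First combine the lower leg with the load: R2 ‖ R_L = 4.267 kΩ.
Then V_out = V_supply · R2'/(R1 + R2') = 14.6 × 4.267/6.697 = 9.302 V.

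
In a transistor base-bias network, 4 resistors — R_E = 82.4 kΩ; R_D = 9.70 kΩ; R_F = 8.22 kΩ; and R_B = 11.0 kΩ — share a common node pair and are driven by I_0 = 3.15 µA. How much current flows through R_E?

ΣG = 1/82.4 + 1/9.70 + 1/8.22 + 1/11.0 = 0.3278.
Current divider: I(R_E) = I_0 · G_k/ΣG = 3.15 × (0.01214/0.3278) = 3.15 × 0.03702 = 0.1166 µA.

I ≈ 0.117 µA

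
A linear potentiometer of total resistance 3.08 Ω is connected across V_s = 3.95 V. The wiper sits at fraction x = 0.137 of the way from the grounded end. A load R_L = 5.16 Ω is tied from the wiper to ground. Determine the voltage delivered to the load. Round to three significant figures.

Split the track: R_lower = x·R_p = 0.4220 Ω, R_upper = (1−x)·R_p = 2.658 Ω.
(x·R_p) ‖ R_L = 0.3901 Ω.
Loaded-divider output: V_out = 3.95 × 0.1280 = 0.5055 V.
(Unloaded: V_out = x·V_s = 0.541 V.)

V_out ≈ 0.505 V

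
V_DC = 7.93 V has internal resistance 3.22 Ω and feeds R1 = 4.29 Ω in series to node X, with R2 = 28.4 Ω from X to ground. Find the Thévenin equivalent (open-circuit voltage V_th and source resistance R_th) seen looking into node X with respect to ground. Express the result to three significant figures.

V_th ≈ 6.27 V, R_th ≈ 5.94 Ω

R1' = 3.22 + 4.29 = 7.510 Ω (source resistance + R1).
With X open, the divider is unloaded: V_th = 7.93 × 28.4/35.91 = 6.272 V.
With V_DC suppressed (replaced by a short), R_th = R1' ‖ R2 = (7.510 × 28.4)/(7.510 + 28.4) = 5.939 Ω.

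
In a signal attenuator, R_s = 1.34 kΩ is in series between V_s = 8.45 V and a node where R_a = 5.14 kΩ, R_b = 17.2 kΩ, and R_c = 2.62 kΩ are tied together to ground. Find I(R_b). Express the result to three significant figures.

Equivalent of the parallel group: R_p = 1.576 kΩ.
Node voltage V_A = V_s · R_p/(R_s + R_p) = 8.45 × 0.5405 = 4.567 V.
I(R_b) = V_A / R_b = 4.567/17.2 = 0.2655 mA.

I ≈ 0.266 mA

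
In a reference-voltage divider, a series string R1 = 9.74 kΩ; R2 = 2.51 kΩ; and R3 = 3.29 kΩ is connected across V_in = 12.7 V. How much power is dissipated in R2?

P ≈ 1.68 mW

Series current I = V_in/ΣR = 12.7/15.54 = 0.8172 mA.
P(R2) = I²·R2 = (0.8172)² × 2.51 = 1.676 mW.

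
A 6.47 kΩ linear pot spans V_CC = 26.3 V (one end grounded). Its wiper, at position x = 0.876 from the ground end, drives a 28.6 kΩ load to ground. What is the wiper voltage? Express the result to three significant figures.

V_out ≈ 22.5 V

Lower segment x·R_p = 5.668 kΩ; upper segment (1−x)·R_p = 0.8023 kΩ.
(x·R_p) ‖ R_L = 4.730 kΩ.
V_out = 26.3 × 4.730/(0.8023 + 4.730) = 22.49 V.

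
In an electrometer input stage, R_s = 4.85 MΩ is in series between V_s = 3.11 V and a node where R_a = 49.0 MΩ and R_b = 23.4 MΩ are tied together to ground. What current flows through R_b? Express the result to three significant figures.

Equivalent of the parallel group: R_p = 15.84 MΩ.
V_A = 3.11 × 15.84/20.69 = 2.381 V.
I(R_b) = V_A / R_b = 2.381/23.4 = 0.1017 µA.

I ≈ 0.102 µA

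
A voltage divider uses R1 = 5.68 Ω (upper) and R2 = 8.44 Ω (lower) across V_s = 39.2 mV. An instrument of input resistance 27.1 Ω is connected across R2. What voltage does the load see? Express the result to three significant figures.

R2 ‖ R_L = (8.44 × 27.1)/(8.44 + 27.1) = 6.436 Ω.
Now apply the divider: V_out = 39.2 × 0.5312 = 20.82 mV.

V_out ≈ 20.8 mV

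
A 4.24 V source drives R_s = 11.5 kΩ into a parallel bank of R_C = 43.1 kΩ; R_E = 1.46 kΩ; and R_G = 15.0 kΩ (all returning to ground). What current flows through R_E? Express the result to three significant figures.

Parallel bank: R_p = 1/(1/43.1 + 1/1.46 + 1/15.0) = 1.291 kΩ.
Node voltage V_A = V_in · R_p/(R_s + R_p) = 4.24 × 0.1009 = 0.4278 V.
I(R_E) = V_A / R_E = 0.4278/1.46 = 0.2930 mA.

I ≈ 0.293 mA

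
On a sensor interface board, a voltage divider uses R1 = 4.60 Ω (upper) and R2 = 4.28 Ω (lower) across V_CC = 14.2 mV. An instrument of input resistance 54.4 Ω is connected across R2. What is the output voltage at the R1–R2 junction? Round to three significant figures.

The load sits in parallel with R2, giving an effective lower resistance R2' = R2·R_L/(R2+R_L) = 3.968 Ω.
Then V_out = V_CC · R2'/(R1 + R2') = 14.2 × 3.968/8.568 = 6.576 mV.

V_out ≈ 6.58 mV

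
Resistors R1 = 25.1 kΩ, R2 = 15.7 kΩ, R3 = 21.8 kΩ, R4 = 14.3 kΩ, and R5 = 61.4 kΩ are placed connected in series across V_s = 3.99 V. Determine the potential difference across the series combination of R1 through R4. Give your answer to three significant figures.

V ≈ 2.22 V

ΣR = 25.1 + 15.7 + 21.8 + 14.3 + 61.4 = 138.3 kΩ.
R_{R1..R4} = 25.1 + 15.7 + 21.8 + 14.3 = 76.90 kΩ.
Voltage divider: V = V_s · (76.90 / 138.3) = 3.99 × 0.5560 = 2.219 V.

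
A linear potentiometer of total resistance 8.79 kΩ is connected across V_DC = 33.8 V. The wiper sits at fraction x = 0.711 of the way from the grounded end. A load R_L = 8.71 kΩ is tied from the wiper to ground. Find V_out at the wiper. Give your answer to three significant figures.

The pot divides into 2.540 kΩ above the wiper and 6.250 kΩ below.
R_L loads the lower segment: effective lower R = 3.639 kΩ.
Then V_out = V_DC · 3.639/(2.540 + 3.639) = 19.90 V.

V_out ≈ 19.9 V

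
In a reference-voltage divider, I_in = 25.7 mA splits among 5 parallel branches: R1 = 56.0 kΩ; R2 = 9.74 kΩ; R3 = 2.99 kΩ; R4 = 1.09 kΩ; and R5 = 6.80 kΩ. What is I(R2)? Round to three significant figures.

ΣG = 1/56.0 + 1/9.74 + 1/2.99 + 1/1.09 + 1/6.80 = 1.519.
Current divider: I(R2) = I_in · G_k/ΣG = 25.7 × (0.1027/1.519) = 25.7 × 0.06757 = 1.737 mA.

I ≈ 1.74 mA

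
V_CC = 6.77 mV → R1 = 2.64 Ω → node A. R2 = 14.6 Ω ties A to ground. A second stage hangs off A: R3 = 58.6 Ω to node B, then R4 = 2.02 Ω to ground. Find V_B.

Looking into the second stage from A: R3 + R4 = 60.62 Ω appears in parallel with R2.
Effective lower resistance at A: R2 ‖ 60.62 = 11.77 Ω.
V_A = 6.77 × 11.77/(2.64 + 11.77) = 5.529 mV.
V_B = V_A × 0.03332 = 0.1843 mV.

V_B ≈ 0.184 mV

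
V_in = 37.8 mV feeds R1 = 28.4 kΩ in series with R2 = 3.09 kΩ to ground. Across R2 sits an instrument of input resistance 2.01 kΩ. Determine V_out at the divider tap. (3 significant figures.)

V_out ≈ 1.55 mV

First combine the lower leg with the load: R2 ‖ R_L = 1.218 kΩ.
Voltage divider with the loaded lower leg: V_out = 37.8 × 1.218/(28.4 + 1.218) = 37.8 × 0.04112 = 1.554 mV.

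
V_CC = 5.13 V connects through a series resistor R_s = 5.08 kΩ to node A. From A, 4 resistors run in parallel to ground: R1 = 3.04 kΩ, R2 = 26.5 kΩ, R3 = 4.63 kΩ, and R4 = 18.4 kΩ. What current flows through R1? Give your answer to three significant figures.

I ≈ 0.398 mA

Parallel bank: R_p = 1/(1/3.04 + 1/26.5 + 1/4.63 + 1/18.4) = 1.570 kΩ.
V_A = 5.13 × 1.570/6.650 = 1.211 V.
I(R1) = V_A / R1 = 1.211/3.04 = 0.3984 mA.
(Equivalently: I_total = 0.7714 mA, then current-divider fraction G_k/ΣG = 0.5164.)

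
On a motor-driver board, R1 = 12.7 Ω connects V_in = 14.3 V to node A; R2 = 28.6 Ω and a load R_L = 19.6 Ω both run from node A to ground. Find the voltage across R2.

V_out ≈ 6.84 V

First combine the lower leg with the load: R2 ‖ R_L = 11.63 Ω.
Voltage divider with the loaded lower leg: V_out = 14.3 × 11.63/(12.7 + 11.63) = 14.3 × 0.4780 = 6.836 V.
(Unloaded it would be 9.90 V; the load pulls it down.)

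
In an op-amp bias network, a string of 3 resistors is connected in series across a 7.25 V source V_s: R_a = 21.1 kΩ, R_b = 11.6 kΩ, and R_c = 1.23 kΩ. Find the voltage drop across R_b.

V ≈ 2.48 V

Series total: ΣR = 21.1 + 11.6 + 1.23 = 33.93 kΩ.
Voltage divider: V = V_s · (11.60 / 33.93) = 7.25 × 0.3419 = 2.479 V.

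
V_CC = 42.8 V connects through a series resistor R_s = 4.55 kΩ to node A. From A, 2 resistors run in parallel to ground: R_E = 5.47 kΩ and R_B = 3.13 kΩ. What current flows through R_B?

Equivalent of the parallel group: R_p = 1.991 kΩ.
V_A by voltage divider: V_A = 42.8 × 1.991/(4.55 + 1.991) = 13.03 V.
I(R_B) = V_A / R_B = 13.03/3.13 = 4.162 mA.
(Check via current divider: I_total = 6.544 mA; share G_k/ΣG = 0.6360 → same result.)

I ≈ 4.16 mA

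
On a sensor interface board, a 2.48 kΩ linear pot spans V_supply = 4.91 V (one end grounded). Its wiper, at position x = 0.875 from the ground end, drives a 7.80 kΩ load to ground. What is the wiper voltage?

V_out ≈ 4.15 V

Lower segment x·R_p = 2.170 kΩ; upper segment (1−x)·R_p = 0.3100 kΩ.
Lower segment in parallel with the load: 2.170 ‖ 7.80 = 1.698 kΩ.
Then V_out = V_supply · 1.698/(0.3100 + 1.698) = 4.152 V.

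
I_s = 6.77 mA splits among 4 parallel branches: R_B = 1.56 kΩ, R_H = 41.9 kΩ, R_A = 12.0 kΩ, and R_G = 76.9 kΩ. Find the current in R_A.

I ≈ 0.741 mA

Conductances: ΣG = 1/1.56 + 1/41.9 + 1/12.0 + 1/76.9 = 0.7612 (1/kΩ).
R_A takes the fraction G_k/ΣG = 0.08333/0.7612 = 0.1095, so I = 6.77 × 0.1095 = 0.7411 mA.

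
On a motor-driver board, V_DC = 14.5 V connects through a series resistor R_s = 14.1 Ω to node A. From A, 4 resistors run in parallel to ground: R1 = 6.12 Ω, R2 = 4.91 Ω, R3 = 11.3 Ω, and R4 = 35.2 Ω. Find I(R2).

Equivalent of the parallel group: R_p = 2.066 Ω.
V_A by voltage divider: V_A = 14.5 × 2.066/(14.1 + 2.066) = 1.853 V.
Branch current I = V_A/R2 = 1.853/4.91 = 0.3775 A.
(Equivalently: I_total = 0.8969 A, then current-divider fraction G_k/ΣG = 0.4208.)

I ≈ 0.377 A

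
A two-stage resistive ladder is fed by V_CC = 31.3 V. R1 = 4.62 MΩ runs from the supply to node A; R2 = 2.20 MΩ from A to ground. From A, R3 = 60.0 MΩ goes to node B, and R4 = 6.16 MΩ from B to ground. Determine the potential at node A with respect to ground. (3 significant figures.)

Node A sees R2 in parallel with the series input of stage 2, R3 + R4 = 66.16 MΩ.
R2 ‖ (R3+R4) = 2.129 MΩ.
V_A = 31.3 × 2.129/(4.62 + 2.129) = 9.874 V.

V_A ≈ 9.87 V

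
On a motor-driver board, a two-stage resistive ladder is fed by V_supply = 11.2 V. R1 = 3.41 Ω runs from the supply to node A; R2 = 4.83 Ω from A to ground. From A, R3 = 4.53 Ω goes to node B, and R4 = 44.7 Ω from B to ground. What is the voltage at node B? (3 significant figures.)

V_B ≈ 5.73 V

The second stage (R3 + R4 = 49.23 Ω) loads node A in parallel with R2.
R2 ‖ (R3+R4) = 4.398 Ω.
V_A = 11.2 × 4.398/(3.41 + 4.398) = 6.309 V.
Then the unloaded second divider: V_B = V_A × R4/(R3+R4) = 6.309 × 0.9080 = 5.728 V.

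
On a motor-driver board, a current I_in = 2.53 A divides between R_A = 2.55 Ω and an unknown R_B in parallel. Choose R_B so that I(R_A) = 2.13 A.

In a two-way split, I_A/I_in = R_B/(R_A + R_B).
2.13/2.53 = R_B/(R_A + R_B) → R_B = R_A · (0.8419)/(1 − 0.8419) = 2.55 × 5.325 = 13.58 Ω.

R_B ≈ 13.6 Ω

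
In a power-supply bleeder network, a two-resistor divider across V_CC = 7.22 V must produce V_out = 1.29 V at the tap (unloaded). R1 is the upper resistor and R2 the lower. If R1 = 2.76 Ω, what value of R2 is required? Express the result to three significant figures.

The divider ratio is R2/(R1+R2) = 1.29/7.22 = 0.1787.
So R2 = R1 · V_out/(V_CC − V_out) = 2.76 × 1.29/(7.22 − 1.29) = 2.76 × 0.2175 = 0.6004 Ω.

R2 ≈ 0.600 Ω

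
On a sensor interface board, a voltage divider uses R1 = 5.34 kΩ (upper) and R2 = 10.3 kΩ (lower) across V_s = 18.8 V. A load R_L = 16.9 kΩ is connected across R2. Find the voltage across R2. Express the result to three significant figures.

V_out ≈ 10.2 V

R2 ‖ R_L = (10.3 × 16.9)/(10.3 + 16.9) = 6.400 kΩ.
Now apply the divider: V_out = 18.8 × 0.5451 = 10.25 V.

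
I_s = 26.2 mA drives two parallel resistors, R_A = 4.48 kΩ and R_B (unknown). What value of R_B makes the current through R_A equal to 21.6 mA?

The fraction through R_A equals R_B/(R_A+R_B).
21.6/26.2 = R_B/(R_A + R_B) → R_B = R_A · (0.8244)/(1 − 0.8244) = 4.48 × 4.696 = 21.04 kΩ.

R_B ≈ 21.0 kΩ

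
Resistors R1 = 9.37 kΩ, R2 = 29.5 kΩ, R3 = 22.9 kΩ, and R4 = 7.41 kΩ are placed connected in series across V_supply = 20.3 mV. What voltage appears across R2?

Series total: ΣR = 9.37 + 29.5 + 22.9 + 7.41 = 69.18 kΩ.
V = V_supply · R/ΣR = 20.3 × 0.4264 = 8.656 mV.

V ≈ 8.66 mV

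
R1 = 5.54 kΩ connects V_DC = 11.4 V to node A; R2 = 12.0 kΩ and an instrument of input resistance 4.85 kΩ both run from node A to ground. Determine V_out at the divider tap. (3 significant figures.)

V_out ≈ 4.38 V

The load sits in parallel with R2, giving an effective lower resistance R2' = R2·R_L/(R2+R_L) = 3.454 kΩ.
Now apply the divider: V_out = 11.4 × 0.3840 = 4.378 V.
(Unloaded it would be 7.80 V; the load pulls it down.)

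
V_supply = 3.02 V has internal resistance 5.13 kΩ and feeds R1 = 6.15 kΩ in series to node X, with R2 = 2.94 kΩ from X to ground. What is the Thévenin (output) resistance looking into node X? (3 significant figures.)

R_th ≈ 2.33 kΩ

R1' = 5.13 + 6.15 = 11.28 kΩ (source resistance + R1).
Looking into X with the source shorted: R_th = R1'·R2/(R1'+R2) = 11.28 × 2.94/14.22 = 2.332 kΩ.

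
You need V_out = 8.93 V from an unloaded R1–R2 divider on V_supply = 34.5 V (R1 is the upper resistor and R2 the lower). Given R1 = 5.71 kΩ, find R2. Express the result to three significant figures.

V_out/V_supply = R2/(R1+R2) = 0.2588.
Rearranging, R2 = R1·k/(1−k) = 5.71 × 0.3492 = 1.994 kΩ.

R2 ≈ 1.99 kΩ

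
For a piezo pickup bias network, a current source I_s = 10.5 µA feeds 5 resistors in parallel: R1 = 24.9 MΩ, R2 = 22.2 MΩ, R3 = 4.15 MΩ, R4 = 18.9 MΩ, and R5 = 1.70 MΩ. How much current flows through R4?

Total conductance ΣG = 1/24.9 + 1/22.2 + 1/4.15 + 1/18.9 + 1/1.70 = 0.9673 (units of 1/MΩ).
By the current-divider rule, I = I_s · G_k/ΣG = 10.5 × 0.05470 = 0.5743 µA.

I ≈ 0.574 µA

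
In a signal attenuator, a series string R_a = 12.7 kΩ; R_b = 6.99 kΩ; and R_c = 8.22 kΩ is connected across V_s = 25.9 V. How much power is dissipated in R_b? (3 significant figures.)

P ≈ 6.02 mW

ΣR = 27.91 kΩ → I = 25.9/27.91 = 0.9280 mA.
P(R_b) = I²·R_b = (0.9280)² × 6.99 = 6.019 mW.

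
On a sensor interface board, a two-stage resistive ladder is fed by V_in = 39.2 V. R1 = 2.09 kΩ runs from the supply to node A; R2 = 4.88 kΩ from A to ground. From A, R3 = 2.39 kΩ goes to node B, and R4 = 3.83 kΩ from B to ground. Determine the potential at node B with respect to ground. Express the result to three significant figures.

V_B ≈ 13.7 V

Looking into the second stage from A: R3 + R4 = 6.220 kΩ appears in parallel with R2.
R2 ‖ (R3+R4) = 2.735 kΩ.
V_A = 39.2 × 2.735/(2.09 + 2.735) = 22.22 V.
Stage 2 is unloaded, so V_B = V_A · R4/(R3+R4) = 22.22 × 3.83/6.220 = 13.68 V.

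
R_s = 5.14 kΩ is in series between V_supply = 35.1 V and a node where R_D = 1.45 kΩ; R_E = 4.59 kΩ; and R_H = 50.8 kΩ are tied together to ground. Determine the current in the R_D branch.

I ≈ 4.20 mA

Parallel bank: R_p = 1/(1/1.45 + 1/4.59 + 1/50.8) = 1.079 kΩ.
Node voltage V_A = V_supply · R_p/(R_s + R_p) = 35.1 × 0.1734 = 6.088 V.
I(R_D) = V_A / R_D = 6.088/1.45 = 4.198 mA.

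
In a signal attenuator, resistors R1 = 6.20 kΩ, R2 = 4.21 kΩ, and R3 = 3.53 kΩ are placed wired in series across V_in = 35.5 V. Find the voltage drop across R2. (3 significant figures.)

V ≈ 10.7 V

Series total: ΣR = 6.20 + 4.21 + 3.53 = 13.94 kΩ.
Voltage divider: V = V_in · (4.210 / 13.94) = 35.5 × 0.3020 = 10.72 V.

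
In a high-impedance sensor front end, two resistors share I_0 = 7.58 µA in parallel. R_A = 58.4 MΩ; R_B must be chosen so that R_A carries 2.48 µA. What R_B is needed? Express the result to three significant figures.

The fraction through R_A equals R_B/(R_A+R_B).
2.48/7.58 = R_B/(R_A + R_B) → R_B = R_A · (0.3272)/(1 − 0.3272) = 58.4 × 0.4863 = 28.40 MΩ.

R_B ≈ 28.4 MΩ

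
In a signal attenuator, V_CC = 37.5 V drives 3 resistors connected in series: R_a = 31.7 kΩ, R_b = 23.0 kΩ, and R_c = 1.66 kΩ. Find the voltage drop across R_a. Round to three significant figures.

Series total: ΣR = 31.7 + 23.0 + 1.66 = 56.36 kΩ.
V = V_CC · R/ΣR = 37.5 × 0.5625 = 21.09 V.

V ≈ 21.1 V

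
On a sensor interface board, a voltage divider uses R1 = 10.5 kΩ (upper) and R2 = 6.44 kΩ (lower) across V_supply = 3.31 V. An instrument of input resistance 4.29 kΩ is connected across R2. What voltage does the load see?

V_out ≈ 0.652 V

First combine the lower leg with the load: R2 ‖ R_L = 2.575 kΩ.
Now apply the divider: V_out = 3.31 × 0.1969 = 0.6518 V.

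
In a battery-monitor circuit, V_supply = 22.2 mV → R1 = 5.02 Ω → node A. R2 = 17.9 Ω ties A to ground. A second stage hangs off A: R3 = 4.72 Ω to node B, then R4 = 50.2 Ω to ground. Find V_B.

V_B ≈ 14.8 mV

Looking into the second stage from A: R3 + R4 = 54.92 Ω appears in parallel with R2.
Effective lower resistance at A: R2 ‖ 54.92 = 13.50 Ω.
So V_A = 22.2 × 0.7289 = 16.18 mV.
Stage 2 is unloaded, so V_B = V_A · R4/(R3+R4) = 16.18 × 50.2/54.92 = 14.79 mV.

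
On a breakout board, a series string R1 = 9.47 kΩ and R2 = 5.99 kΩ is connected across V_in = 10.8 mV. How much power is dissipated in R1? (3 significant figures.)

ΣR = 15.46 kΩ → I = 10.8/15.46 = 0.6986 µA.
P = I²R = 0.4880 × 9.47 = 4.621 nW.

P ≈ 4.62 nW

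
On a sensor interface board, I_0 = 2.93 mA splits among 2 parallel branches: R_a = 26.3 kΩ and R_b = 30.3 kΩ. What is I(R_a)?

With just two branches, the current splits inversely with resistance.
So I = 2.93 × 30.3/56.60 = 1.569 mA.

I ≈ 1.57 mA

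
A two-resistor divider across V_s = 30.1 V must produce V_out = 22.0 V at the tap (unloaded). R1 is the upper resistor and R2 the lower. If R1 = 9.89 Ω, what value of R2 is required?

R2 ≈ 26.9 Ω

The divider ratio is R2/(R1+R2) = 22.0/30.1 = 0.7309.
So R2 = R1 · V_out/(V_s − V_out) = 9.89 × 22.0/(30.1 − 22.0) = 9.89 × 2.716 = 26.86 Ω.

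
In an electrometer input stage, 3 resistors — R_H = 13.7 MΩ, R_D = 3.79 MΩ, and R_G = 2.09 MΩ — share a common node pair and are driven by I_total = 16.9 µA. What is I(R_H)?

I ≈ 1.51 µA

Total conductance ΣG = 1/13.7 + 1/3.79 + 1/2.09 = 0.8153 (units of 1/MΩ).
By the current-divider rule, I = I_total · G_k/ΣG = 16.9 × 0.08953 = 1.513 µA.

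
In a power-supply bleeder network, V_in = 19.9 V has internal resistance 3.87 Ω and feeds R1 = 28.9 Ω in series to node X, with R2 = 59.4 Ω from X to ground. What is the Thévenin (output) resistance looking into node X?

R1' = 3.87 + 28.9 = 32.77 Ω (source resistance + R1).
Zeroing V_in shorts the top of R1' to ground, so R_th = R1' ‖ R2 = 21.12 Ω.

R_th ≈ 21.1 Ω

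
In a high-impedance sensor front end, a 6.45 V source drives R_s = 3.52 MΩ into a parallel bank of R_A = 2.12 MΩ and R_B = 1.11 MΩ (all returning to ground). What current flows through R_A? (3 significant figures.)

Parallel bank: R_p = 1/(1/2.12 + 1/1.11) = 0.7285 MΩ.
V_A = 6.45 × 0.7285/4.249 = 1.106 V.
I(R_A) = V_A / R_A = 1.106/2.12 = 0.5217 µA.
(Check via current divider: I_total = 1.518 µA; share G_k/ΣG = 0.3437 → same result.)

I ≈ 0.522 µA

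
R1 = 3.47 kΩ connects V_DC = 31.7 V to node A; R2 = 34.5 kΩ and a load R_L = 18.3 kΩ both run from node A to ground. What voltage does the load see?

First combine the lower leg with the load: R2 ‖ R_L = 11.96 kΩ.
Then V_out = V_DC · R2'/(R1 + R2') = 31.7 × 11.96/15.43 = 24.57 V.

V_out ≈ 24.6 V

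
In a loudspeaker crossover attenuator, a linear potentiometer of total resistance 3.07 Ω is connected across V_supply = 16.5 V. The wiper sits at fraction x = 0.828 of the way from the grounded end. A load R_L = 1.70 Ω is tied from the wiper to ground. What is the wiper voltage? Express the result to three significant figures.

Lower segment x·R_p = 2.542 Ω; upper segment (1−x)·R_p = 0.5280 Ω.
Lower segment in parallel with the load: 2.542 ‖ 1.70 = 1.019 Ω.
Then V_out = V_supply · 1.019/(0.5280 + 1.019) = 10.87 V.
(Unloaded: V_out = x·V_supply = 13.7 V.)

V_out ≈ 10.9 V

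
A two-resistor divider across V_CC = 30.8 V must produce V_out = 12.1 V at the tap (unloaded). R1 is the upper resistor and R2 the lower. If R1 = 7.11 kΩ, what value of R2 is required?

R2 ≈ 4.60 kΩ

Required fraction k = V_out/V_CC = 0.3929.
R2 = R1 · 0.3929/(1 − 0.3929) = 4.601 kΩ.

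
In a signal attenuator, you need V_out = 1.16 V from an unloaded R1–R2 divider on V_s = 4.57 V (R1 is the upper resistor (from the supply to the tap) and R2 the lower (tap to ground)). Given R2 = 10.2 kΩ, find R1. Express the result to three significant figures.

R1 ≈ 30.0 kΩ

The divider ratio is R2/(R1+R2) = 1.16/4.57 = 0.2538.
So R1 = R2 · (V_s/V_out − 1) = 10.2 × (4.57/1.16 − 1) = 10.2 × 2.940 = 29.98 kΩ.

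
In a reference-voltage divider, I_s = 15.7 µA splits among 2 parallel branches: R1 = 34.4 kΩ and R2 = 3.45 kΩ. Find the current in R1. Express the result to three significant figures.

For two parallel branches, I_k = I_s · (other R)/(sum of R).
So I = 15.7 × 3.45/37.85 = 1.431 µA.

I ≈ 1.43 µA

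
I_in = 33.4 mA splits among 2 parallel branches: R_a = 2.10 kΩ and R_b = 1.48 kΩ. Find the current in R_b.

I ≈ 19.6 mA

With just two branches, the current splits inversely with resistance.
So I = 33.4 × 2.10/3.580 = 19.59 mA.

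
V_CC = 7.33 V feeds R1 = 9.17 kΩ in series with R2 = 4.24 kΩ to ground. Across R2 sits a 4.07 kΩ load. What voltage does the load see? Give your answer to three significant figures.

V_out ≈ 1.35 V

The load sits in parallel with R2, giving an effective lower resistance R2' = R2·R_L/(R2+R_L) = 2.077 kΩ.
Now apply the divider: V_out = 7.33 × 0.1846 = 1.353 V.
(Unloaded it would be 2.32 V; the load pulls it down.)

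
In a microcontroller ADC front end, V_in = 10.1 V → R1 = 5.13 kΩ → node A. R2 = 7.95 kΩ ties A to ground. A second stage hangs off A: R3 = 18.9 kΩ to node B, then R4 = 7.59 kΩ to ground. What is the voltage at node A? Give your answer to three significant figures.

Node A sees R2 in parallel with the series input of stage 2, R3 + R4 = 26.49 kΩ.
R2 ‖ (R3+R4) = 6.115 kΩ.
V_A = 10.1 × 6.115/(5.13 + 6.115) = 5.492 V.

V_A ≈ 5.49 V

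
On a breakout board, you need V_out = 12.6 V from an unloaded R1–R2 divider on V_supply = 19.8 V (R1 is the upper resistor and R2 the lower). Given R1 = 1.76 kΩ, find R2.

The divider ratio is R2/(R1+R2) = 12.6/19.8 = 0.6364.
So R2 = R1 · V_out/(V_supply − V_out) = 1.76 × 12.6/(19.8 − 12.6) = 1.76 × 1.750 = 3.080 kΩ.

R2 ≈ 3.08 kΩ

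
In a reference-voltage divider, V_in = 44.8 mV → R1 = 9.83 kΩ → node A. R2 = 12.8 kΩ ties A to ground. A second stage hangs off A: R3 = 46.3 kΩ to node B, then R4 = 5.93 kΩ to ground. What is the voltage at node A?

Looking into the second stage from A: R3 + R4 = 52.23 kΩ appears in parallel with R2.
Effective lower resistance at A: R2 ‖ 52.23 = 10.28 kΩ.
First divider: V_A = V_in · 10.28/(9.83 + 10.28) = 22.90 mV.

V_A ≈ 22.9 mV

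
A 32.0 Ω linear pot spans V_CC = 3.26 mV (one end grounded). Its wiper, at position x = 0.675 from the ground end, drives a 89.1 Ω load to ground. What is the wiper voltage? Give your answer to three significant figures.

The pot divides into 10.40 Ω above the wiper and 21.60 Ω below.
R_L loads the lower segment: effective lower R = 17.39 Ω.
Then V_out = V_CC · 17.39/(10.40 + 17.39) = 2.040 mV.

V_out ≈ 2.04 mV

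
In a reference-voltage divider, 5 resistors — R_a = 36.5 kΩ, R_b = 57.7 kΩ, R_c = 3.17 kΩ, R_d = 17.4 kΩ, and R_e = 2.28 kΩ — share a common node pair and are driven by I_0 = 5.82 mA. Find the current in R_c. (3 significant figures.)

Conductances: ΣG = 1/36.5 + 1/57.7 + 1/3.17 + 1/17.4 + 1/2.28 = 0.8563 (1/kΩ).
R_c takes the fraction G_k/ΣG = 0.3155/0.8563 = 0.3684, so I = 5.82 × 0.3684 = 2.144 mA.

I ≈ 2.14 mA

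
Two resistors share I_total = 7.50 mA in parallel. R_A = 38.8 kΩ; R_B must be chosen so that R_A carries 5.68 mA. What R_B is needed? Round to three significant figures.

Two-branch current divider: I_A = I_total · R_B/(R_A + R_B).
5.68/7.50 = R_B/(R_A + R_B) → R_B = R_A · (0.7573)/(1 − 0.7573) = 38.8 × 3.121 = 121.1 kΩ.

R_B ≈ 121 kΩ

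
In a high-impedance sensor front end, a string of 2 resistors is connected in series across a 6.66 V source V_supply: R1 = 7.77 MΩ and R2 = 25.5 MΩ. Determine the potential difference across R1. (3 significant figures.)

ΣR = 7.77 + 25.5 = 33.27 MΩ.
V = V_supply · R/ΣR = 6.66 × 0.2335 = 1.555 V.

V ≈ 1.56 V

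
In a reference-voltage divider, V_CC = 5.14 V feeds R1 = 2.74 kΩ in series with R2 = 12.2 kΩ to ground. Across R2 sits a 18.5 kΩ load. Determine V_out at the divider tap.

R2 ‖ R_L = (12.2 × 18.5)/(12.2 + 18.5) = 7.352 kΩ.
Then V_out = V_CC · R2'/(R1 + R2') = 5.14 × 7.352/10.09 = 3.744 V.
(Unloaded it would be 4.20 V; the load pulls it down.)

V_out ≈ 3.74 V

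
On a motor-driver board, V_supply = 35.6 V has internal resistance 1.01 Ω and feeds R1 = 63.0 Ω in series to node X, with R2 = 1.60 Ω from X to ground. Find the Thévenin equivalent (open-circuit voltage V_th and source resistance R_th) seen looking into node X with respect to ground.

V_th ≈ 0.868 V, R_th ≈ 1.56 Ω

R1' = 1.01 + 63.0 = 64.01 Ω (source resistance + R1).
With X open, the divider is unloaded: V_th = 35.6 × 1.60/65.61 = 0.8682 V.
Zeroing V_supply shorts the top of R1' to ground, so R_th = R1' ‖ R2 = 1.561 Ω.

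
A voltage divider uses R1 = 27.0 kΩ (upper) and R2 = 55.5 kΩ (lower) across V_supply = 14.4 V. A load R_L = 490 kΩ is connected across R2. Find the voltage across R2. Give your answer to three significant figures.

The load sits in parallel with R2, giving an effective lower resistance R2' = R2·R_L/(R2+R_L) = 49.85 kΩ.
Now apply the divider: V_out = 14.4 × 0.6487 = 9.341 V.
(Unloaded it would be 9.69 V; the load pulls it down.)

V_out ≈ 9.34 V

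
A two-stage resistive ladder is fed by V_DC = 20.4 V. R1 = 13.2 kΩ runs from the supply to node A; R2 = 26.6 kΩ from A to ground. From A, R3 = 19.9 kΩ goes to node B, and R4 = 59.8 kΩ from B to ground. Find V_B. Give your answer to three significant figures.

Looking into the second stage from A: R3 + R4 = 79.70 kΩ appears in parallel with R2.
Effective lower resistance at A: R2 ‖ 79.70 = 19.94 kΩ.
V_A = 20.4 × 19.94/(13.2 + 19.94) = 12.28 V.
V_B = V_A × 0.7503 = 9.210 V.

V_B ≈ 9.21 V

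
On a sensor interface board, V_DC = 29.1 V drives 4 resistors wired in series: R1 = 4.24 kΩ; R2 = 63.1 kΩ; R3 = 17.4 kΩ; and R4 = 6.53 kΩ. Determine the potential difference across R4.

V ≈ 2.08 V

Total series resistance ΣR = 4.24 + 63.1 + 17.4 + 6.53 = 91.27 kΩ.
Voltage divider: V = V_DC · (6.530 / 91.27) = 29.1 × 0.07155 = 2.082 V.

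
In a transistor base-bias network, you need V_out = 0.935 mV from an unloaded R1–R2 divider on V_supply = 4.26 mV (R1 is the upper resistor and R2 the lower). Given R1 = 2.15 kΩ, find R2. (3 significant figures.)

V_out/V_supply = R2/(R1+R2) = 0.2195.
R2 = R1 · 0.2195/(1 − 0.2195) = 0.6046 kΩ.

R2 ≈ 0.605 kΩ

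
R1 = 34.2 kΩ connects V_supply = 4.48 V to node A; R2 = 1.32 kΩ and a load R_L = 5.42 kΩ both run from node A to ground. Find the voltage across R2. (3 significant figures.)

R2 ‖ R_L = (1.32 × 5.42)/(1.32 + 5.42) = 1.061 kΩ.
Now apply the divider: V_out = 4.48 × 0.03010 = 0.1349 V.

V_out ≈ 0.135 V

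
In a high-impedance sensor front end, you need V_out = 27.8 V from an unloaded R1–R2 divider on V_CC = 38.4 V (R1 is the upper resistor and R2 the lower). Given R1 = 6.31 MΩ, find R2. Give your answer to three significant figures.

V_out/V_CC = R2/(R1+R2) = 0.7240.
Rearranging, R2 = R1·k/(1−k) = 6.31 × 2.623 = 16.55 MΩ.

R2 ≈ 16.5 MΩ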